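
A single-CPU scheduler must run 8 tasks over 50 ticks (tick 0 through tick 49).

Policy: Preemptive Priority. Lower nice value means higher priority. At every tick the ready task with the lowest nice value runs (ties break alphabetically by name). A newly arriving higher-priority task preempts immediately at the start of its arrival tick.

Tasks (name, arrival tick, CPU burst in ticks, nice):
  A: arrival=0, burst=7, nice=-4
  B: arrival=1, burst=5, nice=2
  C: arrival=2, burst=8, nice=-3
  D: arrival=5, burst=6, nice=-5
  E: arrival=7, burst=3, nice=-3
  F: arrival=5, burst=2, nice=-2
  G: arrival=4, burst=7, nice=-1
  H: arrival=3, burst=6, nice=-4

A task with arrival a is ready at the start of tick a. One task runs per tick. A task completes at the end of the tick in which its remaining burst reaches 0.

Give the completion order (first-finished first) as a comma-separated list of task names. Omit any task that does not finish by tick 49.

completion order = D, A, H, C, E, F, G, B

t=0: ready={A} → run A
t=1: ready={A,B} → run A
t=2: ready={A,B,C} → run A
t=3: ready={A,B,C,H} → run A
t=4: ready={A,B,C,G,H} → run A
t=5: ready={A,B,C,D,F,G,H} → run D
t=6: ready={A,B,C,D,F,G,H} → run D
t=7: ready={A,B,C,D,E,F,G,H} → run D
t=8: ready={A,B,C,D,E,F,G,H} → run D
t=9: ready={A,B,C,D,E,F,G,H} → run D
t=10: ready={A,B,C,D,E,F,G,H} → run D
t=11: ready={A,B,C,E,F,G,H} → run A
t=12: ready={A,B,C,E,F,G,H} → run A
t=13: ready={B,C,E,F,G,H} → run H
t=14: ready={B,C,E,F,G,H} → run H
t=15: ready={B,C,E,F,G,H} → run H
t=16: ready={B,C,E,F,G,H} → run H
t=17: ready={B,C,E,F,G,H} → run H
t=18: ready={B,C,E,F,G,H} → run H
t=19: ready={B,C,E,F,G} → run C
t=20: ready={B,C,E,F,G} → run C
t=21: ready={B,C,E,F,G} → run C
t=22: ready={B,C,E,F,G} → run C
t=23: ready={B,C,E,F,G} → run C
t=24: ready={B,C,E,F,G} → run C
t=25: ready={B,C,E,F,G} → run C
t=26: ready={B,C,E,F,G} → run C
t=27: ready={B,E,F,G} → run E
t=28: ready={B,E,F,G} → run E
t=29: ready={B,E,F,G} → run E
t=30: ready={B,F,G} → run F
t=31: ready={B,F,G} → run F
t=32: ready={B,G} → run G
t=33: ready={B,G} → run G
t=34: ready={B,G} → run G
t=35: ready={B,G} → run G
t=36: ready={B,G} → run G
t=37: ready={B,G} → run G
t=38: ready={B,G} → run G
t=39: ready={B} → run B
t=40: ready={B} → run B
t=41: ready={B} → run B
t=42: ready={B} → run B
t=43: ready={B} → run B
t=44: (idle)
t=45: (idle)
t=46: (idle)
t=47: (idle)
t=48: (idle)
t=49: (idle)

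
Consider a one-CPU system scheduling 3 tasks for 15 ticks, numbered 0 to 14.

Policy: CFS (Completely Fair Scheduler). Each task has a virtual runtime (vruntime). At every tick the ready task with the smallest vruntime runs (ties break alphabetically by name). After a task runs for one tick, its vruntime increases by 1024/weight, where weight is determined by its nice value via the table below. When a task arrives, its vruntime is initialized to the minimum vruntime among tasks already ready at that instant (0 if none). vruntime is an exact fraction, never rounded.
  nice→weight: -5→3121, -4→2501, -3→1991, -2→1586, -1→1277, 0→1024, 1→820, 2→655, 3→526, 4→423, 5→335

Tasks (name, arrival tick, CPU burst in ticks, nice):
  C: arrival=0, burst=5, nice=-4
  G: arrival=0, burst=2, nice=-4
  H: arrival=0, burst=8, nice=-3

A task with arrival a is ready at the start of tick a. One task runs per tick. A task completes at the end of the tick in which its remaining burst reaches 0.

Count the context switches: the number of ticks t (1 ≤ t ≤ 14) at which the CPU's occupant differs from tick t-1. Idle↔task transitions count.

t=0: vr[C=0 G=0 H=0] → run C
t=1: vr[C=1024/2501 G=0 H=0] → run G
t=2: vr[C=1024/2501 G=1024/2501 H=0] → run H
t=3: vr[C=1024/2501 G=1024/2501 H=1024/1991] → run C
t=4: vr[C=2048/2501 G=1024/2501 H=1024/1991] → run G
t=5: vr[C=2048/2501 H=1024/1991] → run H
t=6: vr[C=2048/2501 H=2048/1991] → run C
t=7: vr[C=3072/2501 H=2048/1991] → run H
t=8: vr[C=3072/2501 H=3072/1991] → run C
t=9: vr[C=4096/2501 H=3072/1991] → run H
t=10: vr[C=4096/2501 H=4096/1991] → run C
t=11: vr[H=4096/1991] → run H
t=12: vr[H=5120/1991] → run H
t=13: vr[H=6144/1991] → run H
t=14: vr[H=7168/1991] → run H

context switches = 11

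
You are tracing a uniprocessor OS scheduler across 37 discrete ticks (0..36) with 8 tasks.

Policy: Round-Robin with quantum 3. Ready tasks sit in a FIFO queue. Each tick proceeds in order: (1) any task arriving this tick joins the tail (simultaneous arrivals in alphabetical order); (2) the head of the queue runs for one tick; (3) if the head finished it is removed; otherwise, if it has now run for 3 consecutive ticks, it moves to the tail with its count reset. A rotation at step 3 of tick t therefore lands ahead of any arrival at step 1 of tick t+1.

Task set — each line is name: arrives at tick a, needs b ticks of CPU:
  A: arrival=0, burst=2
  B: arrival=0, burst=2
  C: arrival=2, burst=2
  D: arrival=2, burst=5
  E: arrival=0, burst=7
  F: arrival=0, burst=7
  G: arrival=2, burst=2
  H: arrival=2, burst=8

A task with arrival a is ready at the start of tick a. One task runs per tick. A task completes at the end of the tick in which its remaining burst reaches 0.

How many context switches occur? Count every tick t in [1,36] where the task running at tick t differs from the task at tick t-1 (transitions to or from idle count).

context switches = 15

t=0: queue=[A,B,E,F] q_used=0 → run A
t=1: queue=[A,B,E,F] q_used=1 → run A
t=2: queue=[B,E,F,C,D,G,H] q_used=0 → run B
t=3: queue=[B,E,F,C,D,G,H] q_used=1 → run B
t=4: queue=[E,F,C,D,G,H] q_used=0 → run E
t=5: queue=[E,F,C,D,G,H] q_used=1 → run E
t=6: queue=[E,F,C,D,G,H] q_used=2 → run E
t=7: queue=[F,C,D,G,H,E] q_used=0 → run F
t=8: queue=[F,C,D,G,H,E] q_used=1 → run F
t=9: queue=[F,C,D,G,H,E] q_used=2 → run F
t=10: queue=[C,D,G,H,E,F] q_used=0 → run C
t=11: queue=[C,D,G,H,E,F] q_used=1 → run C
t=12: queue=[D,G,H,E,F] q_used=0 → run D
t=13: queue=[D,G,H,E,F] q_used=1 → run D
t=14: queue=[D,G,H,E,F] q_used=2 → run D
t=15: queue=[G,H,E,F,D] q_used=0 → run G
t=16: queue=[G,H,E,F,D] q_used=1 → run G
t=17: queue=[H,E,F,D] q_used=0 → run H
t=18: queue=[H,E,F,D] q_used=1 → run H
t=19: queue=[H,E,F,D] q_used=2 → run H
t=20: queue=[E,F,D,H] q_used=0 → run E
t=21: queue=[E,F,D,H] q_used=1 → run E
t=22: queue=[E,F,D,H] q_used=2 → run E
t=23: queue=[F,D,H,E] q_used=0 → run F
t=24: queue=[F,D,H,E] q_used=1 → run F
t=25: queue=[F,D,H,E] q_used=2 → run F
t=26: queue=[D,H,E,F] q_used=0 → run D
t=27: queue=[D,H,E,F] q_used=1 → run D
t=28: queue=[H,E,F] q_used=0 → run H
t=29: queue=[H,E,F] q_used=1 → run H
t=30: queue=[H,E,F] q_used=2 → run H
t=31: queue=[E,F,H] q_used=0 → run E
t=32: queue=[F,H] q_used=0 → run F
t=33: queue=[H] q_used=0 → run H
t=34: queue=[H] q_used=1 → run H
t=35: (idle)
t=36: (idle)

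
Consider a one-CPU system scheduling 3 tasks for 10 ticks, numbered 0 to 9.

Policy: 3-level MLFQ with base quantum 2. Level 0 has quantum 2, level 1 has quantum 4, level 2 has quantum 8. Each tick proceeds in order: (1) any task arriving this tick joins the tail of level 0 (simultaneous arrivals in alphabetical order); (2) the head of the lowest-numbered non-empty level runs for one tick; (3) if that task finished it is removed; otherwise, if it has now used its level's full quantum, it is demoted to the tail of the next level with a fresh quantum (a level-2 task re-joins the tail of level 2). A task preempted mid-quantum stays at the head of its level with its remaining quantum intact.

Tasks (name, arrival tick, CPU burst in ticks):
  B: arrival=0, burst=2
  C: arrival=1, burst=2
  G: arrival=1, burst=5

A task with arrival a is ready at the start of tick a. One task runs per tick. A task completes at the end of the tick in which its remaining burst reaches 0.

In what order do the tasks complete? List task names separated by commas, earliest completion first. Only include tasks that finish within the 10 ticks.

completion order = B, C, G

t=0: L0/L1/L2 = B/-/- → run B
t=1: L0/L1/L2 = BCG/-/- → run B
t=2: L0/L1/L2 = CG/-/- → run C
t=3: L0/L1/L2 = CG/-/- → run C
t=4: L0/L1/L2 = G/-/- → run G
t=5: L0/L1/L2 = G/-/- → run G
t=6: L0/L1/L2 = -/G/- → run G
t=7: L0/L1/L2 = -/G/- → run G
t=8: L0/L1/L2 = -/G/- → run G
t=9: (idle)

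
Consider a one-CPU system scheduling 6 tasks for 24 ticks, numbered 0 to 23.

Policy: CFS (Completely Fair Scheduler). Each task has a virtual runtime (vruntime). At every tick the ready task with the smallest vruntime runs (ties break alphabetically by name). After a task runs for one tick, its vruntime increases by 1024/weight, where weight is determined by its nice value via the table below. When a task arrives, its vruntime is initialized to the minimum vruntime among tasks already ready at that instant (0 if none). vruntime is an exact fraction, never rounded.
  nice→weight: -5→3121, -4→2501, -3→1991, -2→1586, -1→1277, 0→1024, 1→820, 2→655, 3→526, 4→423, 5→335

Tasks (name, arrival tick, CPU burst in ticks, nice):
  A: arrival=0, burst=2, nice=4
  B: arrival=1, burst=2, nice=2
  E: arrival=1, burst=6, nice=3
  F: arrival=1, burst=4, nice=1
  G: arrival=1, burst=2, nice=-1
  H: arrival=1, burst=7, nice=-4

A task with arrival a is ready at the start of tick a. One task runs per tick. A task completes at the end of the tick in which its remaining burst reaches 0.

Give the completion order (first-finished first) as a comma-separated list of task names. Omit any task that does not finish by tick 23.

t=0: vr[A=0] → run A
t=1: vr[A=1024/423 B=1024/423 E=1024/423 F=1024/423 G=1024/423 H=1024/423] → run A
t=2: vr[B=1024/423 E=1024/423 F=1024/423 G=1024/423 H=1024/423] → run B
t=3: vr[B=1103872/277065 E=1024/423 F=1024/423 G=1024/423 H=1024/423] → run E
t=4: vr[B=1103872/277065 E=485888/111249 F=1024/423 G=1024/423 H=1024/423] → run F
t=5: vr[B=1103872/277065 E=485888/111249 F=318208/86715 G=1024/423 H=1024/423] → run G
t=6: vr[B=1103872/277065 E=485888/111249 F=318208/86715 G=1740800/540171 H=1024/423] → run H
t=7: vr[B=1103872/277065 E=485888/111249 F=318208/86715 G=1740800/540171 H=2994176/1057923] → run H
t=8: vr[B=1103872/277065 E=485888/111249 F=318208/86715 G=1740800/540171 H=3427328/1057923] → run G
t=9: vr[B=1103872/277065 E=485888/111249 F=318208/86715 H=3427328/1057923] → run H
t=10: vr[B=1103872/277065 E=485888/111249 F=318208/86715 H=3860480/1057923] → run H
t=11: vr[B=1103872/277065 E=485888/111249 F=318208/86715 H=4293632/1057923] → run F
t=12: vr[B=1103872/277065 E=485888/111249 F=426496/86715 H=4293632/1057923] → run B
t=13: vr[E=485888/111249 F=426496/86715 H=4293632/1057923] → run H
t=14: vr[E=485888/111249 F=426496/86715 H=4726784/1057923] → run E
t=15: vr[E=702464/111249 F=426496/86715 H=4726784/1057923] → run H
t=16: vr[E=702464/111249 F=426496/86715 H=5159936/1057923] → run H
t=17: vr[E=702464/111249 F=426496/86715] → run F
t=18: vr[E=702464/111249 F=534784/86715] → run F
t=19: vr[E=702464/111249] → run E
t=20: vr[E=919040/111249] → run E
t=21: vr[E=1135616/111249] → run E
t=22: vr[E=1352192/111249] → run E
t=23: (idle)

completion order = A, G, B, H, F, E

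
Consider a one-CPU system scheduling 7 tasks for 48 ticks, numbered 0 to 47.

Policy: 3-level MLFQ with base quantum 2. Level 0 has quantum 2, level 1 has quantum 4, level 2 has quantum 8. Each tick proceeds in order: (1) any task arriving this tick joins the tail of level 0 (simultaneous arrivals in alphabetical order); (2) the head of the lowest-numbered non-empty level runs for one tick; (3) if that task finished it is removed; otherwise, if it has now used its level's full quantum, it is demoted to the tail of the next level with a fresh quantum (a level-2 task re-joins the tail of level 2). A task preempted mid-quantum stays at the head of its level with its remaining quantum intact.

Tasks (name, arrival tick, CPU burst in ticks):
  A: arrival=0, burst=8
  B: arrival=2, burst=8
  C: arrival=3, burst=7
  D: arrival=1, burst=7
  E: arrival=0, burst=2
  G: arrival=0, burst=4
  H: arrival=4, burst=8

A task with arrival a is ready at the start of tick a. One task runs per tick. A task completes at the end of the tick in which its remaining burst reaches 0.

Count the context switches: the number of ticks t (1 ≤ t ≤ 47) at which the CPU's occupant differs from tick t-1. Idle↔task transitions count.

context switches = 18

t=0: L0/L1/L2 = AEG/-/- → run A
t=1: L0/L1/L2 = AEGD/-/- → run A
t=2: L0/L1/L2 = EGDB/A/- → run E
t=3: L0/L1/L2 = EGDBC/A/- → run E
t=4: L0/L1/L2 = GDBCH/A/- → run G
t=5: L0/L1/L2 = GDBCH/A/- → run G
t=6: L0/L1/L2 = DBCH/AG/- → run D
t=7: L0/L1/L2 = DBCH/AG/- → run D
t=8: L0/L1/L2 = BCH/AGD/- → run B
t=9: L0/L1/L2 = BCH/AGD/- → run B
t=10: L0/L1/L2 = CH/AGDB/- → run C
t=11: L0/L1/L2 = CH/AGDB/- → run C
t=12: L0/L1/L2 = H/AGDBC/- → run H
t=13: L0/L1/L2 = H/AGDBC/- → run H
t=14: L0/L1/L2 = -/AGDBCH/- → run A
t=15: L0/L1/L2 = -/AGDBCH/- → run A
t=16: L0/L1/L2 = -/AGDBCH/- → run A
t=17: L0/L1/L2 = -/AGDBCH/- → run A
t=18: L0/L1/L2 = -/GDBCH/A → run G
t=19: L0/L1/L2 = -/GDBCH/A → run G
t=20: L0/L1/L2 = -/DBCH/A → run D
t=21: L0/L1/L2 = -/DBCH/A → run D
t=22: L0/L1/L2 = -/DBCH/A → run D
t=23: L0/L1/L2 = -/DBCH/A → run D
t=24: L0/L1/L2 = -/BCH/AD → run B
t=25: L0/L1/L2 = -/BCH/AD → run B
t=26: L0/L1/L2 = -/BCH/AD → run B
t=27: L0/L1/L2 = -/BCH/AD → run B
t=28: L0/L1/L2 = -/CH/ADB → run C
t=29: L0/L1/L2 = -/CH/ADB → run C
t=30: L0/L1/L2 = -/CH/ADB → run C
t=31: L0/L1/L2 = -/CH/ADB → run C
t=32: L0/L1/L2 = -/H/ADBC → run H
t=33: L0/L1/L2 = -/H/ADBC → run H
t=34: L0/L1/L2 = -/H/ADBC → run H
t=35: L0/L1/L2 = -/H/ADBC → run H
t=36: L0/L1/L2 = -/-/ADBCH → run A
t=37: L0/L1/L2 = -/-/ADBCH → run A
t=38: L0/L1/L2 = -/-/DBCH → run D
t=39: L0/L1/L2 = -/-/BCH → run B
t=40: L0/L1/L2 = -/-/BCH → run B
t=41: L0/L1/L2 = -/-/CH → run C
t=42: L0/L1/L2 = -/-/H → run H
t=43: L0/L1/L2 = -/-/H → run H
t=44: (idle)
t=45: (idle)
t=46: (idle)
t=47: (idle)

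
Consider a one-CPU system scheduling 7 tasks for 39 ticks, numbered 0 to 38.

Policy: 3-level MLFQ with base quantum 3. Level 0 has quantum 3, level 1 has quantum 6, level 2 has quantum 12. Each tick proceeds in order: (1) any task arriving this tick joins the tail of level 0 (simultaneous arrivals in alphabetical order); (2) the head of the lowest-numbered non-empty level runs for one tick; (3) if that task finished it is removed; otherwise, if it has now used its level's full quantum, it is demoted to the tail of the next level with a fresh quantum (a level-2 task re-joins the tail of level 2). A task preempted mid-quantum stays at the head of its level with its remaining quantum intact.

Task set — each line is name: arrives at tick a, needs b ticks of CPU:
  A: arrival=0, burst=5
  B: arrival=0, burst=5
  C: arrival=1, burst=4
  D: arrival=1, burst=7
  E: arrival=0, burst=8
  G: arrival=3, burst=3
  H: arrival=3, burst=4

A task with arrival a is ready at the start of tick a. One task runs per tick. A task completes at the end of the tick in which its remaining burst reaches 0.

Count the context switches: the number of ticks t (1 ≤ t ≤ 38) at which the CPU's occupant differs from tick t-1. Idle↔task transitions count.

context switches = 13

t=0: L0/L1/L2 = ABE/-/- → run A
t=1: L0/L1/L2 = ABECD/-/- → run A
t=2: L0/L1/L2 = ABECD/-/- → run A
t=3: L0/L1/L2 = BECDGH/A/- → run B
t=4: L0/L1/L2 = BECDGH/A/- → run B
t=5: L0/L1/L2 = BECDGH/A/- → run B
t=6: L0/L1/L2 = ECDGH/AB/- → run E
t=7: L0/L1/L2 = ECDGH/AB/- → run E
t=8: L0/L1/L2 = ECDGH/AB/- → run E
t=9: L0/L1/L2 = CDGH/ABE/- → run C
t=10: L0/L1/L2 = CDGH/ABE/- → run C
t=11: L0/L1/L2 = CDGH/ABE/- → run C
t=12: L0/L1/L2 = DGH/ABEC/- → run D
t=13: L0/L1/L2 = DGH/ABEC/- → run D
t=14: L0/L1/L2 = DGH/ABEC/- → run D
t=15: L0/L1/L2 = GH/ABECD/- → run G
t=16: L0/L1/L2 = GH/ABECD/- → run G
t=17: L0/L1/L2 = GH/ABECD/- → run G
t=18: L0/L1/L2 = H/ABECD/- → run H
t=19: L0/L1/L2 = H/ABECD/- → run H
t=20: L0/L1/L2 = H/ABECD/- → run H
t=21: L0/L1/L2 = -/ABECDH/- → run A
t=22: L0/L1/L2 = -/ABECDH/- → run A
t=23: L0/L1/L2 = -/BECDH/- → run B
t=24: L0/L1/L2 = -/BECDH/- → run B
t=25: L0/L1/L2 = -/ECDH/- → run E
t=26: L0/L1/L2 = -/ECDH/- → run E
t=27: L0/L1/L2 = -/ECDH/- → run E
t=28: L0/L1/L2 = -/ECDH/- → run E
t=29: L0/L1/L2 = -/ECDH/- → run E
t=30: L0/L1/L2 = -/CDH/- → run C
t=31: L0/L1/L2 = -/DH/- → run D
t=32: L0/L1/L2 = -/DH/- → run D
t=33: L0/L1/L2 = -/DH/- → run D
t=34: L0/L1/L2 = -/DH/- → run D
t=35: L0/L1/L2 = -/H/- → run H
t=36: (idle)
t=37: (idle)
t=38: (idle)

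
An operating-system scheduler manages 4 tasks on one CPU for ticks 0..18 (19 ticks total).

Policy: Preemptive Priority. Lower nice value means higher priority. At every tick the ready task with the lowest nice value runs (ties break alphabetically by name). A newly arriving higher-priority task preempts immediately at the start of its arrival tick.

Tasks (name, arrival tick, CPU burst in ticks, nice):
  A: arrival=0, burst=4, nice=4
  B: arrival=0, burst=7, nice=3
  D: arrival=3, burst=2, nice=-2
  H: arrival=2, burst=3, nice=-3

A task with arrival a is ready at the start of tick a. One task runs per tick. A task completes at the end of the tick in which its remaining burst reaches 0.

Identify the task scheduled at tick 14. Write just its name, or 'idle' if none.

t=0: ready={A,B} → run B
t=1: ready={A,B} → run B
t=2: ready={A,B,H} → run H
t=3: ready={A,B,D,H} → run H
t=4: ready={A,B,D,H} → run H
t=5: ready={A,B,D} → run D
t=6: ready={A,B,D} → run D
t=7: ready={A,B} → run B
t=8: ready={A,B} → run B
t=9: ready={A,B} → run B
t=10: ready={A,B} → run B
t=11: ready={A,B} → run B
t=12: ready={A} → run A
t=13: ready={A} → run A
t=14: ready={A} → run A
t=15: ready={A} → run A
t=16: (idle)
t=17: (idle)
t=18: (idle)

running at tick 14 = A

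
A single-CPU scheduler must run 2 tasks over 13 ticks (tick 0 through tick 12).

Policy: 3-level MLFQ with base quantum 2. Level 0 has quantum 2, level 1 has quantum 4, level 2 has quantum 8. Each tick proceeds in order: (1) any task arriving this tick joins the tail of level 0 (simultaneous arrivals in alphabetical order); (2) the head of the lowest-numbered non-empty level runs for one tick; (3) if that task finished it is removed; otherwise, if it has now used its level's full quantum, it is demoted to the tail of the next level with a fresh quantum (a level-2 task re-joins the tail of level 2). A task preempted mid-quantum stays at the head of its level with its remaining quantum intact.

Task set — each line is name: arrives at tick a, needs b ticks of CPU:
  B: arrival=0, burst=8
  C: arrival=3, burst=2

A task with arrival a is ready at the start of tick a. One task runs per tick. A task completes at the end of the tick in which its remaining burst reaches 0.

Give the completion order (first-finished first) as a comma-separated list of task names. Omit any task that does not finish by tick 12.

t=0: L0/L1/L2 = B/-/- → run B
t=1: L0/L1/L2 = B/-/- → run B
t=2: L0/L1/L2 = -/B/- → run B
t=3: L0/L1/L2 = C/B/- → run C
t=4: L0/L1/L2 = C/B/- → run C
t=5: L0/L1/L2 = -/B/- → run B
t=6: L0/L1/L2 = -/B/- → run B
t=7: L0/L1/L2 = -/B/- → run B
t=8: L0/L1/L2 = -/-/B → run B
t=9: L0/L1/L2 = -/-/B → run B
t=10: (idle)
t=11: (idle)
t=12: (idle)

completion order = C, B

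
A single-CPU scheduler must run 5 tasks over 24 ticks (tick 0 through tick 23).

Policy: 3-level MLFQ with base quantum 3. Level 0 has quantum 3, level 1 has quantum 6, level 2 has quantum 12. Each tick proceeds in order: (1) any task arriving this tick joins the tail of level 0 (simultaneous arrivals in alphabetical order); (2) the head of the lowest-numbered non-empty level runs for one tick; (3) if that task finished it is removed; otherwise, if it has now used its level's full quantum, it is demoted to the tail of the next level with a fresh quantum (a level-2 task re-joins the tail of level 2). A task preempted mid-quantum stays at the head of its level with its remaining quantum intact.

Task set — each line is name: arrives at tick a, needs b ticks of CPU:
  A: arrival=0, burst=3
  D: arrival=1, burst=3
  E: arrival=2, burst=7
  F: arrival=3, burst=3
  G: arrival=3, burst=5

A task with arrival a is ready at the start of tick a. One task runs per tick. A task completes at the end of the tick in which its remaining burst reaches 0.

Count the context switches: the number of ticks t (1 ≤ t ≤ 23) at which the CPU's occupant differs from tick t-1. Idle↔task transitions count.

context switches = 7

t=0: L0/L1/L2 = A/-/- → run A
t=1: L0/L1/L2 = AD/-/- → run A
t=2: L0/L1/L2 = ADE/-/- → run A
t=3: L0/L1/L2 = DEFG/-/- → run D
t=4: L0/L1/L2 = DEFG/-/- → run D
t=5: L0/L1/L2 = DEFG/-/- → run D
t=6: L0/L1/L2 = EFG/-/- → run E
t=7: L0/L1/L2 = EFG/-/- → run E
t=8: L0/L1/L2 = EFG/-/- → run E
t=9: L0/L1/L2 = FG/E/- → run F
t=10: L0/L1/L2 = FG/E/- → run F
t=11: L0/L1/L2 = FG/E/- → run F
t=12: L0/L1/L2 = G/E/- → run G
t=13: L0/L1/L2 = G/E/- → run G
t=14: L0/L1/L2 = G/E/- → run G
t=15: L0/L1/L2 = -/EG/- → run E
t=16: L0/L1/L2 = -/EG/- → run E
t=17: L0/L1/L2 = -/EG/- → run E
t=18: L0/L1/L2 = -/EG/- → run E
t=19: L0/L1/L2 = -/G/- → run G
t=20: L0/L1/L2 = -/G/- → run G
t=21: (idle)
t=22: (idle)
t=23: (idle)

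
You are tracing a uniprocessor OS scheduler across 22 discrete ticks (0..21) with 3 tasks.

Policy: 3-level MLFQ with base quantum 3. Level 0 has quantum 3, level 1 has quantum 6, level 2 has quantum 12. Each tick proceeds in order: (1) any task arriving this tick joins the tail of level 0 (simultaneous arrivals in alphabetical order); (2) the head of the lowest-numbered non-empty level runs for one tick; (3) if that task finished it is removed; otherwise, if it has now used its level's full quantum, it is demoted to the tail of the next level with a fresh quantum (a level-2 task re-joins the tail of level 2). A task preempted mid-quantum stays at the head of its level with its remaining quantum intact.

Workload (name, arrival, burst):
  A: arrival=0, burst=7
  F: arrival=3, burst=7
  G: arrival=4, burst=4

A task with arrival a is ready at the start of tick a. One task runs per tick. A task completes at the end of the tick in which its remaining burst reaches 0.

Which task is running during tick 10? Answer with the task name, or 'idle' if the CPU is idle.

running at tick 10 = A

t=0: L0/L1/L2 = A/-/- → run A
t=1: L0/L1/L2 = A/-/- → run A
t=2: L0/L1/L2 = A/-/- → run A
t=3: L0/L1/L2 = F/A/- → run F
t=4: L0/L1/L2 = FG/A/- → run F
t=5: L0/L1/L2 = FG/A/- → run F
t=6: L0/L1/L2 = G/AF/- → run G
t=7: L0/L1/L2 = G/AF/- → run G
t=8: L0/L1/L2 = G/AF/- → run G
t=9: L0/L1/L2 = -/AFG/- → run A
t=10: L0/L1/L2 = -/AFG/- → run A
t=11: L0/L1/L2 = -/AFG/- → run A
t=12: L0/L1/L2 = -/AFG/- → run A
t=13: L0/L1/L2 = -/FG/- → run F
t=14: L0/L1/L2 = -/FG/- → run F
t=15: L0/L1/L2 = -/FG/- → run F
t=16: L0/L1/L2 = -/FG/- → run F
t=17: L0/L1/L2 = -/G/- → run G
t=18: (idle)
t=19: (idle)
t=20: (idle)
t=21: (idle)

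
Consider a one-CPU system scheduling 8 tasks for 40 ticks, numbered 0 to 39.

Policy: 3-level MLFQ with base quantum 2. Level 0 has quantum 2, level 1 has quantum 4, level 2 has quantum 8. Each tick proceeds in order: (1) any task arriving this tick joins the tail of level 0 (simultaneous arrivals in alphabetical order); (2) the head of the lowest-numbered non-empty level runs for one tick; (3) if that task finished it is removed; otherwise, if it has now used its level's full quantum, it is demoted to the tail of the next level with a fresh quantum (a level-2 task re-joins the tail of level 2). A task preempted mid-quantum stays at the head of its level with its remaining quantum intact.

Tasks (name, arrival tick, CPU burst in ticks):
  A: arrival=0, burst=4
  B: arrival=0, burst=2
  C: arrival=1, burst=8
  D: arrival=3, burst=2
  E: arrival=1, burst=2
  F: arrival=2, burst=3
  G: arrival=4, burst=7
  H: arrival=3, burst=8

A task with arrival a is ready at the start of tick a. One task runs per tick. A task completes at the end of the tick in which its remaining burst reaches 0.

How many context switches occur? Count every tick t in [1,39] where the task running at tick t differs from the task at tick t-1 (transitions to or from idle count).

t=0: L0/L1/L2 = AB/-/- → run A
t=1: L0/L1/L2 = ABCE/-/- → run A
t=2: L0/L1/L2 = BCEF/A/- → run B
t=3: L0/L1/L2 = BCEFDH/A/- → run B
t=4: L0/L1/L2 = CEFDHG/A/- → run C
t=5: L0/L1/L2 = CEFDHG/A/- → run C
t=6: L0/L1/L2 = EFDHG/AC/- → run E
t=7: L0/L1/L2 = EFDHG/AC/- → run E
t=8: L0/L1/L2 = FDHG/AC/- → run F
t=9: L0/L1/L2 = FDHG/AC/- → run F
t=10: L0/L1/L2 = DHG/ACF/- → run D
t=11: L0/L1/L2 = DHG/ACF/- → run D
t=12: L0/L1/L2 = HG/ACF/- → run H
t=13: L0/L1/L2 = HG/ACF/- → run H
t=14: L0/L1/L2 = G/ACFH/- → run G
t=15: L0/L1/L2 = G/ACFH/- → run G
t=16: L0/L1/L2 = -/ACFHG/- → run A
t=17: L0/L1/L2 = -/ACFHG/- → run A
t=18: L0/L1/L2 = -/CFHG/- → run C
t=19: L0/L1/L2 = -/CFHG/- → run C
t=20: L0/L1/L2 = -/CFHG/- → run C
t=21: L0/L1/L2 = -/CFHG/- → run C
t=22: L0/L1/L2 = -/FHG/C → run F
t=23: L0/L1/L2 = -/HG/C → run H
t=24: L0/L1/L2 = -/HG/C → run H
t=25: L0/L1/L2 = -/HG/C → run H
t=26: L0/L1/L2 = -/HG/C → run H
t=27: L0/L1/L2 = -/G/CH → run G
t=28: L0/L1/L2 = -/G/CH → run G
t=29: L0/L1/L2 = -/G/CH → run G
t=30: L0/L1/L2 = -/G/CH → run G
t=31: L0/L1/L2 = -/-/CHG → run C
t=32: L0/L1/L2 = -/-/CHG → run C
t=33: L0/L1/L2 = -/-/HG → run H
t=34: L0/L1/L2 = -/-/HG → run H
t=35: L0/L1/L2 = -/-/G → run G
t=36: (idle)
t=37: (idle)
t=38: (idle)
t=39: (idle)

context switches = 16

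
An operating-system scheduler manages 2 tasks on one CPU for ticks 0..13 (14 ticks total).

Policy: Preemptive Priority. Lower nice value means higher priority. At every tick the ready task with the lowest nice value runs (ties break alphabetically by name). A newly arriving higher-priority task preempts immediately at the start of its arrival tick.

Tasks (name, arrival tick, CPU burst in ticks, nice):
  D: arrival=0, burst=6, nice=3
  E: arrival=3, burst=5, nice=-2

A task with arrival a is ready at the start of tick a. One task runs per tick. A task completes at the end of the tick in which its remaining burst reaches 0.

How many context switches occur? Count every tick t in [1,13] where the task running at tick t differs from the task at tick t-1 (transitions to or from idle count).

context switches = 3

t=0: ready={D} → run D
t=1: ready={D} → run D
t=2: ready={D} → run D
t=3: ready={D,E} → run E
t=4: ready={D,E} → run E
t=5: ready={D,E} → run E
t=6: ready={D,E} → run E
t=7: ready={D,E} → run E
t=8: ready={D} → run D
t=9: ready={D} → run D
t=10: ready={D} → run D
t=11: (idle)
t=12: (idle)
t=13: (idle)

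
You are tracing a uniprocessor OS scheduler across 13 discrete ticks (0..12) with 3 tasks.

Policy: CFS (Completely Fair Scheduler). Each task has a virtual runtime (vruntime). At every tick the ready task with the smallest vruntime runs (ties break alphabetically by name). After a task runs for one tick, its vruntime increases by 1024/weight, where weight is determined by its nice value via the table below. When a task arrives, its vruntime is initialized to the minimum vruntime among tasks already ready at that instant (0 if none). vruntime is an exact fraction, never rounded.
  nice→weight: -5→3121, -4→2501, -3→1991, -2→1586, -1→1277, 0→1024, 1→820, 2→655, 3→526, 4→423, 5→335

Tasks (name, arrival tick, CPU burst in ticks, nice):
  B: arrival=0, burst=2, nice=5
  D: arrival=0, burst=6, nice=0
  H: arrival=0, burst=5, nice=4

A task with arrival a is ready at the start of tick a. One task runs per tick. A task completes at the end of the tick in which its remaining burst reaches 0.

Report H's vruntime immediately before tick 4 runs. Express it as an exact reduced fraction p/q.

vruntime(H, start of tick 4) = 1024/423

t=0: vr[B=0 D=0 H=0] → run B
t=1: vr[B=1024/335 D=0 H=0] → run D
t=2: vr[B=1024/335 D=1 H=0] → run H
t=3: vr[B=1024/335 D=1 H=1024/423] → run D
t=4: vr[B=1024/335 D=2 H=1024/423] → run D
t=5: vr[B=1024/335 D=3 H=1024/423] → run H
t=6: vr[B=1024/335 D=3 H=2048/423] → run D
t=7: vr[B=1024/335 D=4 H=2048/423] → run B
t=8: vr[D=4 H=2048/423] → run D
t=9: vr[D=5 H=2048/423] → run H
t=10: vr[D=5 H=1024/141] → run D
t=11: vr[H=1024/141] → run H
t=12: vr[H=4096/423] → run H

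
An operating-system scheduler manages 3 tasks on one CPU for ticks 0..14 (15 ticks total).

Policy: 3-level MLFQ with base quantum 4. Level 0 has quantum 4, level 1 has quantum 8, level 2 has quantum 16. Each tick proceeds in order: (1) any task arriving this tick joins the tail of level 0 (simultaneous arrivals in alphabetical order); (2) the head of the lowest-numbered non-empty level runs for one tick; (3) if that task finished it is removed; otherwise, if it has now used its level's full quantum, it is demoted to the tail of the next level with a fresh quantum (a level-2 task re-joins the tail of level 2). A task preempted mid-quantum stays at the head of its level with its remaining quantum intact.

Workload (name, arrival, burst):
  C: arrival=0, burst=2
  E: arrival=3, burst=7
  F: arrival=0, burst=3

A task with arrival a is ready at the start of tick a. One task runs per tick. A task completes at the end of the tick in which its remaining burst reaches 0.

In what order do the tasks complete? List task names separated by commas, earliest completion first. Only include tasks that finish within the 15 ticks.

completion order = C, F, E

t=0: L0/L1/L2 = CF/-/- → run C
t=1: L0/L1/L2 = CF/-/- → run C
t=2: L0/L1/L2 = F/-/- → run F
t=3: L0/L1/L2 = FE/-/- → run F
t=4: L0/L1/L2 = FE/-/- → run F
t=5: L0/L1/L2 = E/-/- → run E
t=6: L0/L1/L2 = E/-/- → run E
t=7: L0/L1/L2 = E/-/- → run E
t=8: L0/L1/L2 = E/-/- → run E
t=9: L0/L1/L2 = -/E/- → run E
t=10: L0/L1/L2 = -/E/- → run E
t=11: L0/L1/L2 = -/E/- → run E
t=12: (idle)
t=13: (idle)
t=14: (idle)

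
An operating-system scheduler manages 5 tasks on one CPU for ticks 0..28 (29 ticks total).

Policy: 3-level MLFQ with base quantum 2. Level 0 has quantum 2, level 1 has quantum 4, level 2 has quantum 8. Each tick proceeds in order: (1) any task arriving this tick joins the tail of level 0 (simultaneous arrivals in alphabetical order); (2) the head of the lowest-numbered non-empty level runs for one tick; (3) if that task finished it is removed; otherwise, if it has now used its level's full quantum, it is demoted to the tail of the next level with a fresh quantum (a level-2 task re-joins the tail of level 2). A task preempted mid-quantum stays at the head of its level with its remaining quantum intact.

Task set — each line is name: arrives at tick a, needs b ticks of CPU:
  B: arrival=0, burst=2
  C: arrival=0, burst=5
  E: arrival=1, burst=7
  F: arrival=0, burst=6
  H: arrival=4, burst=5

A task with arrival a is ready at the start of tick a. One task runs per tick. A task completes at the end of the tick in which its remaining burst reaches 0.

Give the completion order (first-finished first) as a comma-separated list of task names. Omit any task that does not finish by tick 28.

completion order = B, C, F, H, E

t=0: L0/L1/L2 = BCF/-/- → run B
t=1: L0/L1/L2 = BCFE/-/- → run B
t=2: L0/L1/L2 = CFE/-/- → run C
t=3: L0/L1/L2 = CFE/-/- → run C
t=4: L0/L1/L2 = FEH/C/- → run F
t=5: L0/L1/L2 = FEH/C/- → run F
t=6: L0/L1/L2 = EH/CF/- → run E
t=7: L0/L1/L2 = EH/CF/- → run E
t=8: L0/L1/L2 = H/CFE/- → run H
t=9: L0/L1/L2 = H/CFE/- → run H
t=10: L0/L1/L2 = -/CFEH/- → run C
t=11: L0/L1/L2 = -/CFEH/- → run C
t=12: L0/L1/L2 = -/CFEH/- → run C
t=13: L0/L1/L2 = -/FEH/- → run F
t=14: L0/L1/L2 = -/FEH/- → run F
t=15: L0/L1/L2 = -/FEH/- → run F
t=16: L0/L1/L2 = -/FEH/- → run F
t=17: L0/L1/L2 = -/EH/- → run E
t=18: L0/L1/L2 = -/EH/- → run E
t=19: L0/L1/L2 = -/EH/- → run E
t=20: L0/L1/L2 = -/EH/- → run E
t=21: L0/L1/L2 = -/H/E → run H
t=22: L0/L1/L2 = -/H/E → run H
t=23: L0/L1/L2 = -/H/E → run H
t=24: L0/L1/L2 = -/-/E → run E
t=25: (idle)
t=26: (idle)
t=27: (idle)
t=28: (idle)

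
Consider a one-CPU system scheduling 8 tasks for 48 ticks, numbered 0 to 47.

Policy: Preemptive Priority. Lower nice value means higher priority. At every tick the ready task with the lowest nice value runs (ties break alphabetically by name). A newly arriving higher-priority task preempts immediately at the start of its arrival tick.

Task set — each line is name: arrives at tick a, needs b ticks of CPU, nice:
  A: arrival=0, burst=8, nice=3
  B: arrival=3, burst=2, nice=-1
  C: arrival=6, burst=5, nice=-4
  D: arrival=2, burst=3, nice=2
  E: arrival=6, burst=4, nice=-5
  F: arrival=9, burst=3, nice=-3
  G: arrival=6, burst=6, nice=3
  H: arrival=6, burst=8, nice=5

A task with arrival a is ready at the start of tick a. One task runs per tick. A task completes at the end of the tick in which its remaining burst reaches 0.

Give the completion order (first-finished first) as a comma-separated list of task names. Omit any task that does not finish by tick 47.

t=0: ready={A} → run A
t=1: ready={A} → run A
t=2: ready={A,D} → run D
t=3: ready={A,B,D} → run B
t=4: ready={A,B,D} → run B
t=5: ready={A,D} → run D
t=6: ready={A,C,D,E,G,H} → run E
t=7: ready={A,C,D,E,G,H} → run E
t=8: ready={A,C,D,E,G,H} → run E
t=9: ready={A,C,D,E,F,G,H} → run E
t=10: ready={A,C,D,F,G,H} → run C
t=11: ready={A,C,D,F,G,H} → run C
t=12: ready={A,C,D,F,G,H} → run C
t=13: ready={A,C,D,F,G,H} → run C
t=14: ready={A,C,D,F,G,H} → run C
t=15: ready={A,D,F,G,H} → run F
t=16: ready={A,D,F,G,H} → run F
t=17: ready={A,D,F,G,H} → run F
t=18: ready={A,D,G,H} → run D
t=19: ready={A,G,H} → run A
t=20: ready={A,G,H} → run A
t=21: ready={A,G,H} → run A
t=22: ready={A,G,H} → run A
t=23: ready={A,G,H} → run A
t=24: ready={A,G,H} → run A
t=25: ready={G,H} → run G
t=26: ready={G,H} → run G
t=27: ready={G,H} → run G
t=28: ready={G,H} → run G
t=29: ready={G,H} → run G
t=30: ready={G,H} → run G
t=31: ready={H} → run H
t=32: ready={H} → run H
t=33: ready={H} → run H
t=34: ready={H} → run H
t=35: ready={H} → run H
t=36: ready={H} → run H
t=37: ready={H} → run H
t=38: ready={H} → run H
t=39: (idle)
t=40: (idle)
t=41: (idle)
t=42: (idle)
t=43: (idle)
t=44: (idle)
t=45: (idle)
t=46: (idle)
t=47: (idle)

completion order = B, E, C, F, D, A, G, H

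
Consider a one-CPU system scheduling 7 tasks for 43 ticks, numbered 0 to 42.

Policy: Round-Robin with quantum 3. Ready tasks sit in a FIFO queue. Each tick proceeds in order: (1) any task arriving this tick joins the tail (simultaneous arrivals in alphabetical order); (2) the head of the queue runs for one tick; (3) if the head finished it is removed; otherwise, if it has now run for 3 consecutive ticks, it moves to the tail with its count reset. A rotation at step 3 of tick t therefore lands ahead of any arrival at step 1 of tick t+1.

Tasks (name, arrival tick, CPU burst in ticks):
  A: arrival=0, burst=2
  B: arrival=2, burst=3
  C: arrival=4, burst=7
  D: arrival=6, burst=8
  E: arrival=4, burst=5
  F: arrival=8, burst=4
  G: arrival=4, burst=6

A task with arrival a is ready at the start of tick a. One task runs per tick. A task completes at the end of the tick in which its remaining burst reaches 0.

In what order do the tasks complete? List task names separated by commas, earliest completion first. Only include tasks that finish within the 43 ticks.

completion order = A, B, E, G, C, F, D

t=0: queue=[A] q_used=0 → run A
t=1: queue=[A] q_used=1 → run A
t=2: queue=[B] q_used=0 → run B
t=3: queue=[B] q_used=1 → run B
t=4: queue=[B,C,E,G] q_used=2 → run B
t=5: queue=[C,E,G] q_used=0 → run C
t=6: queue=[C,E,G,D] q_used=1 → run C
t=7: queue=[C,E,G,D] q_used=2 → run C
t=8: queue=[E,G,D,C,F] q_used=0 → run E
t=9: queue=[E,G,D,C,F] q_used=1 → run E
t=10: queue=[E,G,D,C,F] q_used=2 → run E
t=11: queue=[G,D,C,F,E] q_used=0 → run G
t=12: queue=[G,D,C,F,E] q_used=1 → run G
t=13: queue=[G,D,C,F,E] q_used=2 → run G
t=14: queue=[D,C,F,E,G] q_used=0 → run D
t=15: queue=[D,C,F,E,G] q_used=1 → run D
t=16: queue=[D,C,F,E,G] q_used=2 → run D
t=17: queue=[C,F,E,G,D] q_used=0 → run C
t=18: queue=[C,F,E,G,D] q_used=1 → run C
t=19: queue=[C,F,E,G,D] q_used=2 → run C
t=20: queue=[F,E,G,D,C] q_used=0 → run F
t=21: queue=[F,E,G,D,C] q_used=1 → run F
t=22: queue=[F,E,G,D,C] q_used=2 → run F
t=23: queue=[E,G,D,C,F] q_used=0 → run E
t=24: queue=[E,G,D,C,F] q_used=1 → run E
t=25: queue=[G,D,C,F] q_used=0 → run G
t=26: queue=[G,D,C,F] q_used=1 → run G
t=27: queue=[G,D,C,F] q_used=2 → run G
t=28: queue=[D,C,F] q_used=0 → run D
t=29: queue=[D,C,F] q_used=1 → run D
t=30: queue=[D,C,F] q_used=2 → run D
t=31: queue=[C,F,D] q_used=0 → run C
t=32: queue=[F,D] q_used=0 → run F
t=33: queue=[D] q_used=0 → run D
t=34: queue=[D] q_used=1 → run D
t=35: (idle)
t=36: (idle)
t=37: (idle)
t=38: (idle)
t=39: (idle)
t=40: (idle)
t=41: (idle)
t=42: (idle)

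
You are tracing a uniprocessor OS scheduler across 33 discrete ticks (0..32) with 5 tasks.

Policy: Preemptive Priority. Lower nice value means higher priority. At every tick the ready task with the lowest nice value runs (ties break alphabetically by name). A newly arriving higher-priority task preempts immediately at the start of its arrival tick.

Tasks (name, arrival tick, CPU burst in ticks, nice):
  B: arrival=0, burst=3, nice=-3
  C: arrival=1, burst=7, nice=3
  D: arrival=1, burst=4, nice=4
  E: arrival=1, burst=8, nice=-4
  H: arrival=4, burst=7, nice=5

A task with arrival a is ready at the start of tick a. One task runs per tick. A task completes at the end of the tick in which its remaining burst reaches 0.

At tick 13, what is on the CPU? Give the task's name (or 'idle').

running at tick 13 = C

t=0: ready={B} → run B
t=1: ready={B,C,D,E} → run E
t=2: ready={B,C,D,E} → run E
t=3: ready={B,C,D,E} → run E
t=4: ready={B,C,D,E,H} → run E
t=5: ready={B,C,D,E,H} → run E
t=6: ready={B,C,D,E,H} → run E
t=7: ready={B,C,D,E,H} → run E
t=8: ready={B,C,D,E,H} → run E
t=9: ready={B,C,D,H} → run B
t=10: ready={B,C,D,H} → run B
t=11: ready={C,D,H} → run C
t=12: ready={C,D,H} → run C
t=13: ready={C,D,H} → run C
t=14: ready={C,D,H} → run C
t=15: ready={C,D,H} → run C
t=16: ready={C,D,H} → run C
t=17: ready={C,D,H} → run C
t=18: ready={D,H} → run D
t=19: ready={D,H} → run D
t=20: ready={D,H} → run D
t=21: ready={D,H} → run D
t=22: ready={H} → run H
t=23: ready={H} → run H
t=24: ready={H} → run H
t=25: ready={H} → run H
t=26: ready={H} → run H
t=27: ready={H} → run H
t=28: ready={H} → run H
t=29: (idle)
t=30: (idle)
t=31: (idle)
t=32: (idle)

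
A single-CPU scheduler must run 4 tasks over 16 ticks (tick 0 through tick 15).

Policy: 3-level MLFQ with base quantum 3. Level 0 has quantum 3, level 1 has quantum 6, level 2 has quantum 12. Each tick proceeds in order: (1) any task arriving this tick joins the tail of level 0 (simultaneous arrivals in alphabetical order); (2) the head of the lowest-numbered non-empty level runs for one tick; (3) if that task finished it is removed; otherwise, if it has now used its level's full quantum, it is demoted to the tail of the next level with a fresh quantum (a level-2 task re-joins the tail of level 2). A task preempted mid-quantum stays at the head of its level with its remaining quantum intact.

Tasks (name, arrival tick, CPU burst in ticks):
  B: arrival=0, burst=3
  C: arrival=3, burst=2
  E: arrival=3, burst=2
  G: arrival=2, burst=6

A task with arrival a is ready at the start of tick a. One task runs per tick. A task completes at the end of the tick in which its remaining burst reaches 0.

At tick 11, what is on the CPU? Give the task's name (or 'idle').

t=0: L0/L1/L2 = B/-/- → run B
t=1: L0/L1/L2 = B/-/- → run B
t=2: L0/L1/L2 = BG/-/- → run B
t=3: L0/L1/L2 = GCE/-/- → run G
t=4: L0/L1/L2 = GCE/-/- → run G
t=5: L0/L1/L2 = GCE/-/- → run G
t=6: L0/L1/L2 = CE/G/- → run C
t=7: L0/L1/L2 = CE/G/- → run C
t=8: L0/L1/L2 = E/G/- → run E
t=9: L0/L1/L2 = E/G/- → run E
t=10: L0/L1/L2 = -/G/- → run G
t=11: L0/L1/L2 = -/G/- → run G
t=12: L0/L1/L2 = -/G/- → run G
t=13: (idle)
t=14: (idle)
t=15: (idle)

running at tick 11 = G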